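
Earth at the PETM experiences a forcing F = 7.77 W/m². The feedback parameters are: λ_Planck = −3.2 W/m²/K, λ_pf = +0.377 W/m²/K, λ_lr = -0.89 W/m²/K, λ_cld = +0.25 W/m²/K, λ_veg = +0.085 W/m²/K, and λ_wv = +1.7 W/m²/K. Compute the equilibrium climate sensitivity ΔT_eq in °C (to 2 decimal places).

4.63 °C

Net feedback parameter λ = (−3.2) + (+0.377) + (-0.89) + (+0.25) + (+0.085) + (+1.7) = -1.678 W/m²/K.
ΔT = −F/λ = −7.77/(-1.678) = 4.63 °C.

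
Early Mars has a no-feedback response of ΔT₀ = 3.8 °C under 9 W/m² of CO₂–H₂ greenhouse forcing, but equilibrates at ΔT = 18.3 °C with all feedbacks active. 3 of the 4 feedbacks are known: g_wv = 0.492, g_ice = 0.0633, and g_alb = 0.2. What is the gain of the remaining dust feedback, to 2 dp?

Amplification A = ΔT/ΔT₀ = 18.3/3.8 = 4.816.
Total gain g = 1 − 1/A = 1 − 1/4.816 = 0.7924.
Known gains sum to 0.492 + 0.0633 + 0.2 = 0.7553.
g_dust = 0.7924 − 0.7553 = 0.04.

0.04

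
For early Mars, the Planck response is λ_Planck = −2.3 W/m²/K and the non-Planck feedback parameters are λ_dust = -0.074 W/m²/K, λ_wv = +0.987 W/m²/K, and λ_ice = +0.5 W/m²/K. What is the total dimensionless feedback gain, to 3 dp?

0.614

Convert to gains: g_dust = -0.074/2.3 = -0.03217; g_wv = 0.987/2.3 = 0.4291; g_ice = 0.5/2.3 = 0.2174.
Total gain g = 0.61433.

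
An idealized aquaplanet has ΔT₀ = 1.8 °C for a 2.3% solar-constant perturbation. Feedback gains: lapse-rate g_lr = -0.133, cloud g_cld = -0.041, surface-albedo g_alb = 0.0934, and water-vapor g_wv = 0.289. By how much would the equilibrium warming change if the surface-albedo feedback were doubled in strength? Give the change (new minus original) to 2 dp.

Original: g = 0.2084, ΔT = 1.8/(1−0.2084) = 2.2739 °C.
With doubled surface-albedo: g' = 0.3018, ΔT' = 1.8/(1−0.3018) = 2.5781 °C.
Change = 2.5781 − 2.2739 = 0.30 °C.

0.30 °C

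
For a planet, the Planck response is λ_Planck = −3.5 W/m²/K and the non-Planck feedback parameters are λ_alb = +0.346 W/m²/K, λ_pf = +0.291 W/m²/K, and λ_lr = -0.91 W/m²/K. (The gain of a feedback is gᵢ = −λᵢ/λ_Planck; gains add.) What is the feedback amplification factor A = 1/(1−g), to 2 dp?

Convert to gains: g_alb = 0.346/3.5 = 0.09886; g_pf = 0.291/3.5 = 0.08314; g_lr = -0.91/3.5 = -0.26.
Total gain g = -0.078.
A = 1/(1 + 0.078) = 0.93.

0.93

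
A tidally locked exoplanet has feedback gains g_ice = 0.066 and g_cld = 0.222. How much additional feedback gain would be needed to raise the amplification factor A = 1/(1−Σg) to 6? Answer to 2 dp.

0.55

Current total gain = 0.288.
Target gain for A = 6: g* = 1 − 1/6 = 0.8333.
Additional gain needed = 0.8333 − 0.288 = 0.55.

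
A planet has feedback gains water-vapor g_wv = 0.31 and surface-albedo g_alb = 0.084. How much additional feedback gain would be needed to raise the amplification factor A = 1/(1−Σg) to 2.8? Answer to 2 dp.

0.25

Current total gain = 0.394.
Target gain for A = 2.8: g* = 1 − 1/2.8 = 0.6429.
Additional gain needed = 0.6429 − 0.394 = 0.25.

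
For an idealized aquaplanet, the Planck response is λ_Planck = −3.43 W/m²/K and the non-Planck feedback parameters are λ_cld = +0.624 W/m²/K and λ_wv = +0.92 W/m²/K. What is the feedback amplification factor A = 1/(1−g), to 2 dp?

1.82

Convert to gains: g_cld = 0.624/3.43 = 0.1819; g_wv = 0.92/3.43 = 0.2682.
Total gain g = 0.4501.
A = 1/(1 − 0.4501) = 1.82.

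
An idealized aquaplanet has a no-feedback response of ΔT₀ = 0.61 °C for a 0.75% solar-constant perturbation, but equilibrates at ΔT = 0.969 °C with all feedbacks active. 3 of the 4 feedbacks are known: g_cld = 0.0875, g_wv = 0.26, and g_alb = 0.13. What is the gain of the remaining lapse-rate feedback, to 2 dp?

-0.11

Amplification A = ΔT/ΔT₀ = 0.969/0.61 = 1.589.
Total gain g = 1 − 1/A = 1 − 1/1.589 = 0.3707.
Known gains sum to 0.0875 + 0.26 + 0.13 = 0.4775.
g_lr = 0.3707 − 0.4775 = -0.11.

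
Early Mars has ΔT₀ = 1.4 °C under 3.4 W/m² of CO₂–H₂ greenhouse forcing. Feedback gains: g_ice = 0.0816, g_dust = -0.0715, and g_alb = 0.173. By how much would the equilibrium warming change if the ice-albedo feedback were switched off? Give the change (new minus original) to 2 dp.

Original: g = 0.1831, ΔT = 1.4/(1−0.1831) = 1.7138 °C.
Without ice-albedo: g' = 0.1015, ΔT' = 1.4/(1−0.1015) = 1.5582 °C.
Change = 1.5582 − 1.7138 = -0.16 °C.

-0.16 °C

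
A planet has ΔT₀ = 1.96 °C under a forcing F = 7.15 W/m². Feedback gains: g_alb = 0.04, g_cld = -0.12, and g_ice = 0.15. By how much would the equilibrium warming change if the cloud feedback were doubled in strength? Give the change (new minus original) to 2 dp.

Original: g = 0.07, ΔT = 1.96/(1−0.07) = 2.1075 °C.
With doubled cloud: g' = -0.05, ΔT' = 1.96/(1+0.05) = 1.8667 °C.
Change = 1.8667 − 2.1075 = -0.24 °C.

-0.24 °C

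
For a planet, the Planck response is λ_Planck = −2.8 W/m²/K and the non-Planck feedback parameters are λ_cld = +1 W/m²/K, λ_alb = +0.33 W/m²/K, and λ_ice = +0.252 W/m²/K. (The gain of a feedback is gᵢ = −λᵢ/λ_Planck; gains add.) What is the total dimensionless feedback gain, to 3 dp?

Convert to gains: g_cld = 1/2.8 = 0.3571; g_alb = 0.33/2.8 = 0.1179; g_ice = 0.252/2.8 = 0.09.
Total gain g = 0.565.

0.565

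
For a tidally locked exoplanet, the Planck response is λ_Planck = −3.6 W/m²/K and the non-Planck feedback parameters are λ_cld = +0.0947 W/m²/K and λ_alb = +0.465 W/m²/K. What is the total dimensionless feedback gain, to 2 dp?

Convert to gains: g_cld = 0.0947/3.6 = 0.02631; g_alb = 0.465/3.6 = 0.1292.
Total gain g = 0.15551.

0.16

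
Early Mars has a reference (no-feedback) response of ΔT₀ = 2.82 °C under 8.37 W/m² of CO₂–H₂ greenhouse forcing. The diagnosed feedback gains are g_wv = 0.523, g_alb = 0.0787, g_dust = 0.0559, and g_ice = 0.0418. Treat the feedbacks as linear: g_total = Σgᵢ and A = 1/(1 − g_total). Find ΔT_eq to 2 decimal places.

9.38 °C

Total gain g = 0.523 + 0.0787 + 0.0559 + 0.0418 = 0.6994.
Amplification A = 1/(1 − 0.6994) = 3.327.
ΔT = 2.82 × 3.327 = 9.38 °C.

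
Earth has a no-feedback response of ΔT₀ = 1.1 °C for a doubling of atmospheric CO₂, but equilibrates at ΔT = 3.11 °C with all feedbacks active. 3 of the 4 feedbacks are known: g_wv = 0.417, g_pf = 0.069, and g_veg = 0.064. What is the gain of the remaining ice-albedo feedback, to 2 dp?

Amplification A = ΔT/ΔT₀ = 3.11/1.1 = 2.827.
Total gain g = 1 − 1/A = 1 − 1/2.827 = 0.6463.
Known gains sum to 0.417 + 0.069 + 0.064 = 0.55.
g_ice = 0.6463 − 0.55 = 0.10.

0.10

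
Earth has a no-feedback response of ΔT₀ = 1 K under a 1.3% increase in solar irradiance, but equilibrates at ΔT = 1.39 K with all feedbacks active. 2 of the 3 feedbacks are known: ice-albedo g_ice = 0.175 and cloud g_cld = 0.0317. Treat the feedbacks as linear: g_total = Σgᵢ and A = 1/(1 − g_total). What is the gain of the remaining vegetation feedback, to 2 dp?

Amplification A = ΔT/ΔT₀ = 1.39/1 = 1.39.
Total gain g = 1 − 1/A = 1 − 1/1.39 = 0.2806.
Known gains sum to 0.175 + 0.0317 = 0.2067.
g_veg = 0.2806 − 0.2067 = 0.07.

0.07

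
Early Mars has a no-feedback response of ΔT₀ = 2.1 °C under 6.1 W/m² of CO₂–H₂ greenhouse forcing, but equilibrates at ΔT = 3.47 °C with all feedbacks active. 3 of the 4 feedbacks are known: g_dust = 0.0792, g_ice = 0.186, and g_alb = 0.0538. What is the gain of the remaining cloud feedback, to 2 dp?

Amplification A = ΔT/ΔT₀ = 3.47/2.1 = 1.652.
Total gain g = 1 − 1/A = 1 − 1/1.652 = 0.3947.
Known gains sum to 0.0792 + 0.186 + 0.0538 = 0.319.
g_cld = 0.3947 − 0.319 = 0.08.

0.08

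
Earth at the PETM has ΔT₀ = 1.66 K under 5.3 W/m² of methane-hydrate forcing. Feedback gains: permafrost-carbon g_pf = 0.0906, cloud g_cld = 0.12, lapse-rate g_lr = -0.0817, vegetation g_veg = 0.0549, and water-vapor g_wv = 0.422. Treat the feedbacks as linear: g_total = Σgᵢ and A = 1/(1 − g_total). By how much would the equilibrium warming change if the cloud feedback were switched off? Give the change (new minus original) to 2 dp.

-0.98 K

Original: g = 0.6058, ΔT = 1.66/(1−0.6058) = 4.2111 K.
Without cloud: g' = 0.4858, ΔT' = 1.66/(1−0.4858) = 3.2283 K.
Change = 3.2283 − 4.2111 = -0.98 K.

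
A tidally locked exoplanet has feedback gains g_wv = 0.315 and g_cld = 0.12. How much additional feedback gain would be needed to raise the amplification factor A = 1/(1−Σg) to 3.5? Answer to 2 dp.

Current total gain = 0.435.
Target gain for A = 3.5: g* = 1 − 1/3.5 = 0.7143.
Additional gain needed = 0.7143 − 0.435 = 0.28.

0.28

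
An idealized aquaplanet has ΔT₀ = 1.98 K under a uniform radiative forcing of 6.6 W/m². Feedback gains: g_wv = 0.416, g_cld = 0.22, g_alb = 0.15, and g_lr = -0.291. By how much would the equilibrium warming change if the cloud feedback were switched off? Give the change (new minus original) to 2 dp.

Original: g = 0.495, ΔT = 1.98/(1−0.495) = 3.9208 K.
Without cloud: g' = 0.275, ΔT' = 1.98/(1−0.275) = 2.7310 K.
Change = 2.7310 − 3.9208 = -1.19 K.

-1.19 K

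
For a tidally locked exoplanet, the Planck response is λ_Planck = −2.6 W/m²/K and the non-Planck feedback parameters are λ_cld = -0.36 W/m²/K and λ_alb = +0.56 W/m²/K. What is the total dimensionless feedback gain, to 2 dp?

0.08

Convert to gains: g_cld = -0.36/2.6 = -0.1385; g_alb = 0.56/2.6 = 0.2154.
Total gain g = 0.0769.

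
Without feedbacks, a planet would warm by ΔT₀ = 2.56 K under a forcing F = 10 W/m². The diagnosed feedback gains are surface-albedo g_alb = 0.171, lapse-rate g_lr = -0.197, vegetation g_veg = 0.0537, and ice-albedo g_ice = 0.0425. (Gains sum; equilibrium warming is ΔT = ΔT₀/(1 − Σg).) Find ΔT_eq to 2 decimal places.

Total gain g = 0.171 − 0.197 + 0.0537 + 0.0425 = 0.0702.
Amplification A = 1/(1 − 0.0702) = 1.076.
ΔT = 2.56 × 1.076 = 2.75 K.

2.75 K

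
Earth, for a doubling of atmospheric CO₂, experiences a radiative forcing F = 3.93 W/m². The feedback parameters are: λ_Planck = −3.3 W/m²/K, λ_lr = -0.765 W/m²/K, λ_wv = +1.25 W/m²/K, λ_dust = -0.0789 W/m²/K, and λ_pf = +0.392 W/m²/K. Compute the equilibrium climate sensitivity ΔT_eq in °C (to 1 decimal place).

1.6 °C

Net feedback parameter λ = (−3.3) + (-0.765) + (+1.25) + (-0.0789) + (+0.392) = -2.5019 W/m²/K.
ΔT = −F/λ = −3.93/(-2.5019) = 1.6 °C.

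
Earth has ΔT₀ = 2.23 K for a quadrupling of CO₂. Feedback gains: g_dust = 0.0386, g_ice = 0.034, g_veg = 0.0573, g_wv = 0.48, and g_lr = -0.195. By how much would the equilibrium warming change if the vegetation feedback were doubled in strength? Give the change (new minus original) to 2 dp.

0.41 K

Original: g = 0.4149, ΔT = 2.23/(1−0.4149) = 3.8113 K.
With doubled vegetation: g' = 0.4722, ΔT' = 2.23/(1−0.4722) = 4.2251 K.
Change = 4.2251 − 3.8113 = 0.41 K.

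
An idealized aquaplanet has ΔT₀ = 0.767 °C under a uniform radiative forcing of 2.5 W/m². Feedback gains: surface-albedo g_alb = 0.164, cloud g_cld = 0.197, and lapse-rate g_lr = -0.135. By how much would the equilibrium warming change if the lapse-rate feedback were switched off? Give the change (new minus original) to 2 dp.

Original: g = 0.226, ΔT = 0.767/(1−0.226) = 0.9910 °C.
Without lapse-rate: g' = 0.361, ΔT' = 0.767/(1−0.361) = 1.2003 °C.
Change = 1.2003 − 0.9910 = 0.21 °C.

0.21 °C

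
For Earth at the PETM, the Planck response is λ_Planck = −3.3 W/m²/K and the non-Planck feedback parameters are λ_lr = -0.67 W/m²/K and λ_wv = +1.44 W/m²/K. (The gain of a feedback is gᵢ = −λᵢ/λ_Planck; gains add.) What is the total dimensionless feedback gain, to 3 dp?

0.233

Convert to gains: g_lr = -0.67/3.3 = -0.203; g_wv = 1.44/3.3 = 0.4364.
Total gain g = 0.2334.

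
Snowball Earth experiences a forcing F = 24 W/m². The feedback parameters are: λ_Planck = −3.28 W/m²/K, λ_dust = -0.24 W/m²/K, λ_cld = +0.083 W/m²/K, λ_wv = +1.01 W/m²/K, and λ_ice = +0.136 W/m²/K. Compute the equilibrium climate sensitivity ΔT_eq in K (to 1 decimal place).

10.5 K

Net feedback parameter λ = (−3.28) + (-0.24) + (+0.083) + (+1.01) + (+0.136) = -2.291 W/m²/K.
ΔT = −F/λ = −24/(-2.291) = 10.5 K.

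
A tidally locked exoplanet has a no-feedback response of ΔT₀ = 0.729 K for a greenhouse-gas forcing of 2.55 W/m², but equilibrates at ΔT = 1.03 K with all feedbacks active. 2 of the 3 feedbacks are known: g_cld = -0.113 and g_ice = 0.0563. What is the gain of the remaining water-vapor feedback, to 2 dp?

Amplification A = ΔT/ΔT₀ = 1.03/0.729 = 1.413.
Total gain g = 1 − 1/A = 1 − 1/1.413 = 0.2923.
Known gains sum to -0.113 + 0.0563 = -0.0567.
g_wv = 0.2923 + 0.0567 = 0.35.

0.35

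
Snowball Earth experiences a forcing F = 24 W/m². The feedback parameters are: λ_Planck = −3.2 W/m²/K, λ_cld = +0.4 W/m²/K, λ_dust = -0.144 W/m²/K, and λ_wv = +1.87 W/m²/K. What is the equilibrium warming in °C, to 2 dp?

22.35 °C

Net feedback parameter λ = (−3.2) + (+0.4) + (-0.144) + (+1.87) = -1.074 W/m²/K.
ΔT = −F/λ = −24/(-1.074) = 22.35 °C.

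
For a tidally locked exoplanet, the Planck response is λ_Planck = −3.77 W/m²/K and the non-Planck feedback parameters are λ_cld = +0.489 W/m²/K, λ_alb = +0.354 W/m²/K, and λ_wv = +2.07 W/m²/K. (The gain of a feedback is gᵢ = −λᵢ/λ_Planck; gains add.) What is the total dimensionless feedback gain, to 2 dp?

0.77

Convert to gains: g_cld = 0.489/3.77 = 0.1297; g_alb = 0.354/3.77 = 0.0939; g_wv = 2.07/3.77 = 0.5491.
Total gain g = 0.7727.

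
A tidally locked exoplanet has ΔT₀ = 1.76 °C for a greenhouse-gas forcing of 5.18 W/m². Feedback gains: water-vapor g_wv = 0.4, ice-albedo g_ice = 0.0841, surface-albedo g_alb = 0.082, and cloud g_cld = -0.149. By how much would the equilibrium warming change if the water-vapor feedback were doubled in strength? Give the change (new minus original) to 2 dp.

6.60 °C

Original: g = 0.4171, ΔT = 1.76/(1−0.4171) = 3.0194 °C.
With doubled water-vapor: g' = 0.8171, ΔT' = 1.76/(1−0.8171) = 9.6227 °C.
Change = 9.6227 − 3.0194 = 6.60 °C.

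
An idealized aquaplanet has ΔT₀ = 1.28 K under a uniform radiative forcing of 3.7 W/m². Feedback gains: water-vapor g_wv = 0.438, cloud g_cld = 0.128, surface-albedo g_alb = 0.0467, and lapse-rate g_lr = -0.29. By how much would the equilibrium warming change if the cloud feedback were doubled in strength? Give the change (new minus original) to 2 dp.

Original: g = 0.3227, ΔT = 1.28/(1−0.3227) = 1.8899 K.
With doubled cloud: g' = 0.4507, ΔT' = 1.28/(1−0.4507) = 2.3302 K.
Change = 2.3302 − 1.8899 = 0.44 K.

0.44 K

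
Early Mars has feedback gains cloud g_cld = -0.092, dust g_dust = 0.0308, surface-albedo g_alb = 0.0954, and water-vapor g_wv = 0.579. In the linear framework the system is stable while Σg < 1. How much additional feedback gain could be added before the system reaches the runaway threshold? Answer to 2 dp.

Current total gain = -0.092 + 0.0308 + 0.0954 + 0.579 = 0.6132.
Margin to runaway = 1 − 0.6132 = 0.39.

0.39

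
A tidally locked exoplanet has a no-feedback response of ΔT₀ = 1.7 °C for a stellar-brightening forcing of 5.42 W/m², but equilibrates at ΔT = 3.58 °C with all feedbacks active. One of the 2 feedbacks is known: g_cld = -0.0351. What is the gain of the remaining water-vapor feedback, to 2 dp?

Amplification A = ΔT/ΔT₀ = 3.58/1.7 = 2.106.
Total gain g = 1 − 1/A = 1 − 1/2.106 = 0.5252.
The known gain is -0.0351.
g_wv = 0.5252 + 0.0351 = 0.56.

0.56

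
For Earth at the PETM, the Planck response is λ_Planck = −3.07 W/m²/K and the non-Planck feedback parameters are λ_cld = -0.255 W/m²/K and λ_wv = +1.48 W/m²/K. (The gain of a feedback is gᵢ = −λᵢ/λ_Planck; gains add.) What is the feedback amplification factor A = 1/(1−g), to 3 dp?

1.664

Convert to gains: g_cld = -0.255/3.07 = -0.08306; g_wv = 1.48/3.07 = 0.4821.
Total gain g = 0.39904.
A = 1/(1 − 0.39904) = 1.664.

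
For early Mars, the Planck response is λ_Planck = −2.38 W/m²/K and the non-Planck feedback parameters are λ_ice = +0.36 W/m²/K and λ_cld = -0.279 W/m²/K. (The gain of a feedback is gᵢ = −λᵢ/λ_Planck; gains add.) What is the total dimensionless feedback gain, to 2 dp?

0.03

Convert to gains: g_ice = 0.36/2.38 = 0.1513; g_cld = -0.279/2.38 = -0.1172.
Total gain g = 0.0341.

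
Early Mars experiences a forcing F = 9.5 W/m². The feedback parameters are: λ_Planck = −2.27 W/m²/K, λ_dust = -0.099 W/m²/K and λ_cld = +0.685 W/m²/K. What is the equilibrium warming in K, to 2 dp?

5.64 K

Net feedback parameter λ = (−2.27) + (-0.099) + (+0.685) = -1.684 W/m²/K.
ΔT = −F/λ = −9.5/(-1.684) = 5.64 K.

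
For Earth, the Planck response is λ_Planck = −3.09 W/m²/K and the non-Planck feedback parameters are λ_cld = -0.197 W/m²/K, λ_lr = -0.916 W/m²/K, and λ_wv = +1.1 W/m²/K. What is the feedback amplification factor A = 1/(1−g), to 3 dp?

0.996

Convert to gains: g_cld = -0.197/3.09 = -0.06375; g_lr = -0.916/3.09 = -0.2964; g_wv = 1.1/3.09 = 0.356.
Total gain g = -0.00415.
A = 1/(1 + 0.00415) = 0.996.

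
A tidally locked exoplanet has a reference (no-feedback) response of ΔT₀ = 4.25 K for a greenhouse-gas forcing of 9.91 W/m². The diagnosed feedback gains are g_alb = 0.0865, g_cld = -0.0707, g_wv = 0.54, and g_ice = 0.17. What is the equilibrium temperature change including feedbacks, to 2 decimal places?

15.50 K

Total gain g = 0.0865 − 0.0707 + 0.54 + 0.17 = 0.7258.
Amplification A = 1/(1 − 0.7258) = 3.647.
ΔT = 4.25 × 3.647 = 15.50 K.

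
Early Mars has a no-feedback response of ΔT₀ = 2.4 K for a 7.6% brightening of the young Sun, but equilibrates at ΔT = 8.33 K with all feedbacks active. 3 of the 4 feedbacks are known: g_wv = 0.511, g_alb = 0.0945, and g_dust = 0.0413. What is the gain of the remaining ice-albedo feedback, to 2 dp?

Amplification A = ΔT/ΔT₀ = 8.33/2.4 = 3.471.
Total gain g = 1 − 1/A = 1 − 1/3.471 = 0.7119.
Known gains sum to 0.511 + 0.0945 + 0.0413 = 0.6468.
g_ice = 0.7119 − 0.6468 = 0.07.

0.07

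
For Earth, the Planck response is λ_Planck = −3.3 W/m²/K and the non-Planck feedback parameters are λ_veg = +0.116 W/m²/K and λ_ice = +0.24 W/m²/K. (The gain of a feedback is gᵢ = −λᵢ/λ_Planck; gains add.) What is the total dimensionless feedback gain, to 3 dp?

0.108

Convert to gains: g_veg = 0.116/3.3 = 0.03515; g_ice = 0.24/3.3 = 0.07273.
Total gain g = 0.10788.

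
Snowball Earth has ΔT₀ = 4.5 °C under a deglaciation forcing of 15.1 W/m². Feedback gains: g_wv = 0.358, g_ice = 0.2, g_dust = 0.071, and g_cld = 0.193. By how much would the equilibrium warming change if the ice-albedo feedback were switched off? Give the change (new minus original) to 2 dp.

Original: g = 0.822, ΔT = 4.5/(1−0.822) = 25.2809 °C.
Without ice-albedo: g' = 0.622, ΔT' = 4.5/(1−0.622) = 11.9048 °C.
Change = 11.9048 − 25.2809 = -13.38 °C.

-13.38 °C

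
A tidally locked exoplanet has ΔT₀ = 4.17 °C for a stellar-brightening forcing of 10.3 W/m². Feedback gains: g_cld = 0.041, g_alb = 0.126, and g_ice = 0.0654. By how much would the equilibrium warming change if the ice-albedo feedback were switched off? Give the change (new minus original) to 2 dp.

Original: g = 0.2324, ΔT = 4.17/(1−0.2324) = 5.4325 °C.
Without ice-albedo: g' = 0.167, ΔT' = 4.17/(1−0.167) = 5.0060 °C.
Change = 5.0060 − 5.4325 = -0.43 °C.

-0.43 °C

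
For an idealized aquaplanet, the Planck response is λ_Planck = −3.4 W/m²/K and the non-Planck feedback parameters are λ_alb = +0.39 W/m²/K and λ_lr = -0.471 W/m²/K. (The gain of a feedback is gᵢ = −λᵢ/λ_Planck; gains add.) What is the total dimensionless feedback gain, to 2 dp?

-0.02

Convert to gains: g_alb = 0.39/3.4 = 0.1147; g_lr = -0.471/3.4 = -0.1385.
Total gain g = -0.0238.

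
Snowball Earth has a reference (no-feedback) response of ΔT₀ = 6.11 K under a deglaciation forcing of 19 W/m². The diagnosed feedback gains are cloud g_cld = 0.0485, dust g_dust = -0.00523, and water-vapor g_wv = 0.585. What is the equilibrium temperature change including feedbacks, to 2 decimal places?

Total gain g = 0.0485 − 0.00523 + 0.585 = 0.62827.
Amplification A = 1/(1 − 0.62827) = 2.69.
ΔT = 6.11 × 2.69 = 16.44 K.

16.44 K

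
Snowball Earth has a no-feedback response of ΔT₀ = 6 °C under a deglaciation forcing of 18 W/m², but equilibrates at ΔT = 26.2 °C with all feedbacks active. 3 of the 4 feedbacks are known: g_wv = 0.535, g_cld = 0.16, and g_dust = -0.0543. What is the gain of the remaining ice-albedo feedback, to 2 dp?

Amplification A = ΔT/ΔT₀ = 26.2/6 = 4.367.
Total gain g = 1 − 1/A = 1 − 1/4.367 = 0.771.
Known gains sum to 0.535 + 0.16 − 0.0543 = 0.6407.
g_ice = 0.771 − 0.6407 = 0.13.

0.13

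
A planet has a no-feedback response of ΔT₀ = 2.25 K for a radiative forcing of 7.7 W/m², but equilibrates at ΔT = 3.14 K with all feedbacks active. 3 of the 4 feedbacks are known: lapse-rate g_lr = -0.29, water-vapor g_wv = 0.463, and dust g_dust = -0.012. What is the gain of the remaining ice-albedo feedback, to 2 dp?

0.12

Amplification A = ΔT/ΔT₀ = 3.14/2.25 = 1.396.
Total gain g = 1 − 1/A = 1 − 1/1.396 = 0.2837.
Known gains sum to -0.29 + 0.463 − 0.012 = 0.161.
g_ice = 0.2837 − 0.161 = 0.12.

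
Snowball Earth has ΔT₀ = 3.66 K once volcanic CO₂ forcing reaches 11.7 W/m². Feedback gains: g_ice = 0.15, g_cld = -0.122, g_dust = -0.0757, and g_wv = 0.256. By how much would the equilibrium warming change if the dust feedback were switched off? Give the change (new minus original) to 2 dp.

Original: g = 0.2083, ΔT = 3.66/(1−0.2083) = 4.6230 K.
Without dust: g' = 0.284, ΔT' = 3.66/(1−0.284) = 5.1117 K.
Change = 5.1117 − 4.6230 = 0.49 K.

0.49 K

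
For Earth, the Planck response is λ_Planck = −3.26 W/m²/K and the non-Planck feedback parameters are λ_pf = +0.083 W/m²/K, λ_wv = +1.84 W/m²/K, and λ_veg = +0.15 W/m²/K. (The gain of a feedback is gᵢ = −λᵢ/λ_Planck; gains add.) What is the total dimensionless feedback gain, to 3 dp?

0.636

Convert to gains: g_pf = 0.083/3.26 = 0.02546; g_wv = 1.84/3.26 = 0.5644; g_veg = 0.15/3.26 = 0.04601.
Total gain g = 0.63587.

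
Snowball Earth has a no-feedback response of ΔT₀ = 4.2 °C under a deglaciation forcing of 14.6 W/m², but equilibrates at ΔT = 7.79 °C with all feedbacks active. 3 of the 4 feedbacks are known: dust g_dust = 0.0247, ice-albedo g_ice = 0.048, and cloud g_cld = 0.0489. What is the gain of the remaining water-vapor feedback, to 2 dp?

Amplification A = ΔT/ΔT₀ = 7.79/4.2 = 1.855.
Total gain g = 1 − 1/A = 1 − 1/1.855 = 0.4609.
Known gains sum to 0.0247 + 0.048 + 0.0489 = 0.1216.
g_wv = 0.4609 − 0.1216 = 0.34.

0.34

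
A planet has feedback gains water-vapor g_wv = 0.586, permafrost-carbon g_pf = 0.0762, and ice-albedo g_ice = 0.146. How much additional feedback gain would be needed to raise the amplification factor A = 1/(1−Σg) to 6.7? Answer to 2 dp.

Current total gain = 0.8082.
Target gain for A = 6.7: g* = 1 − 1/6.7 = 0.8507.
Additional gain needed = 0.8507 − 0.8082 = 0.04.

0.04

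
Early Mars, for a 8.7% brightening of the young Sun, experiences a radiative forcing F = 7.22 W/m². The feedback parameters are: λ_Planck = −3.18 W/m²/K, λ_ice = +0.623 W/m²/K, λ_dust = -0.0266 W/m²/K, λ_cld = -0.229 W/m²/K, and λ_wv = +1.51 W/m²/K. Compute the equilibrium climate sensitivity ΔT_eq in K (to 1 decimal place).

Net feedback parameter λ = (−3.18) + (+0.623) + (-0.0266) + (-0.229) + (+1.51) = -1.3026 W/m²/K.
ΔT = −F/λ = −7.22/(-1.3026) = 5.5 K.

5.5 K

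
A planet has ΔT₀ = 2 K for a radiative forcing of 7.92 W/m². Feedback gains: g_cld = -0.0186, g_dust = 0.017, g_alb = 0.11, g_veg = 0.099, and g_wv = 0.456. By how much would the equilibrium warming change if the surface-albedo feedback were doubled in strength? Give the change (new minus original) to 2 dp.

Original: g = 0.6634, ΔT = 2/(1−0.6634) = 5.9418 K.
With doubled surface-albedo: g' = 0.7734, ΔT' = 2/(1−0.7734) = 8.8261 K.
Change = 8.8261 − 5.9418 = 2.88 K.

2.88 K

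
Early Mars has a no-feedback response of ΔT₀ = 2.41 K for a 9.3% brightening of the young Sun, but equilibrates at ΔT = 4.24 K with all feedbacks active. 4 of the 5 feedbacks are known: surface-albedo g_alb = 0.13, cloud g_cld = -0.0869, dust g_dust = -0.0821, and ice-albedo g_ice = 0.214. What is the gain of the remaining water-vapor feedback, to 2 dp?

Amplification A = ΔT/ΔT₀ = 4.24/2.41 = 1.759.
Total gain g = 1 − 1/A = 1 − 1/1.759 = 0.4315.
Known gains sum to 0.13 − 0.0869 − 0.0821 + 0.214 = 0.175.
g_wv = 0.4315 − 0.175 = 0.26.

0.26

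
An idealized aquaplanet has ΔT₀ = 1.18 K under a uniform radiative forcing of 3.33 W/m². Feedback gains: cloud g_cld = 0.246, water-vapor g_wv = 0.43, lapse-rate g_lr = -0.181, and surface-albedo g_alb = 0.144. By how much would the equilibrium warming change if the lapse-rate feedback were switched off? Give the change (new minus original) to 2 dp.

Original: g = 0.639, ΔT = 1.18/(1−0.639) = 3.2687 K.
Without lapse-rate: g' = 0.82, ΔT' = 1.18/(1−0.82) = 6.5556 K.
Change = 6.5556 − 3.2687 = 3.29 K.

3.29 K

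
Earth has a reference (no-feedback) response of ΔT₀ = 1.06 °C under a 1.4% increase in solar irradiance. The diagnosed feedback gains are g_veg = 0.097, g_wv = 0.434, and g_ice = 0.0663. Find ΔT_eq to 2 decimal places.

Total gain g = 0.097 + 0.434 + 0.0663 = 0.5973.
Amplification A = 1/(1 − 0.5973) = 2.483.
ΔT = 1.06 × 2.483 = 2.63 °C.

2.63 °C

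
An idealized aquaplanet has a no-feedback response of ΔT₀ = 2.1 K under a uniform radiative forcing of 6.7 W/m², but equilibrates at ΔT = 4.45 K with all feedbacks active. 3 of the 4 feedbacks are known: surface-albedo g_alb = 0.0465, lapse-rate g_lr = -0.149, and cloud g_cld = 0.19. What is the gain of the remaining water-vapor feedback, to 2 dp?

0.44

Amplification A = ΔT/ΔT₀ = 4.45/2.1 = 2.119.
Total gain g = 1 − 1/A = 1 − 1/2.119 = 0.5281.
Known gains sum to 0.0465 − 0.149 + 0.19 = 0.0875.
g_wv = 0.5281 − 0.0875 = 0.44.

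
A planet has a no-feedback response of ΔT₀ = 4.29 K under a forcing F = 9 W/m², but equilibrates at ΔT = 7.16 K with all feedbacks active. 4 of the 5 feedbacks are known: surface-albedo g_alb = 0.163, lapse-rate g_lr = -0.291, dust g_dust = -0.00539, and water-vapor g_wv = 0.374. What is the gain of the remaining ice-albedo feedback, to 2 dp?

0.16

Amplification A = ΔT/ΔT₀ = 7.16/4.29 = 1.669.
Total gain g = 1 − 1/A = 1 − 1/1.669 = 0.4008.
Known gains sum to 0.163 − 0.291 − 0.00539 + 0.374 = 0.24061.
g_ice = 0.4008 − 0.24061 = 0.16.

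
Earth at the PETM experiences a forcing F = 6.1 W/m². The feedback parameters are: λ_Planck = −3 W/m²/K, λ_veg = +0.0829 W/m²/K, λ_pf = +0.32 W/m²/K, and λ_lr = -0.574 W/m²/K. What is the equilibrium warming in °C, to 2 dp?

Net feedback parameter λ = (−3) + (+0.0829) + (+0.32) + (-0.574) = -3.1711 W/m²/K.
ΔT = −F/λ = −6.1/(-3.1711) = 1.92 °C.

1.92 °C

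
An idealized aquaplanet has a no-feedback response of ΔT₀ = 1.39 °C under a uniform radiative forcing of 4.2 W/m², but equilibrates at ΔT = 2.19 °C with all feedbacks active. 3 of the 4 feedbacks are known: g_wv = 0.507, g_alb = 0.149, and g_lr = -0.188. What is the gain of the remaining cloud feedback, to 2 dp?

-0.10

Amplification A = ΔT/ΔT₀ = 2.19/1.39 = 1.576.
Total gain g = 1 − 1/A = 1 − 1/1.576 = 0.3655.
Known gains sum to 0.507 + 0.149 − 0.188 = 0.468.
g_cld = 0.3655 − 0.468 = -0.10.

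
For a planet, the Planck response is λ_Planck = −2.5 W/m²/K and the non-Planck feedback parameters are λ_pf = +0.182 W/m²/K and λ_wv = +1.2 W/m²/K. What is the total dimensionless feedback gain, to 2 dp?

Convert to gains: g_pf = 0.182/2.5 = 0.0728; g_wv = 1.2/2.5 = 0.48.
Total gain g = 0.5528.

0.55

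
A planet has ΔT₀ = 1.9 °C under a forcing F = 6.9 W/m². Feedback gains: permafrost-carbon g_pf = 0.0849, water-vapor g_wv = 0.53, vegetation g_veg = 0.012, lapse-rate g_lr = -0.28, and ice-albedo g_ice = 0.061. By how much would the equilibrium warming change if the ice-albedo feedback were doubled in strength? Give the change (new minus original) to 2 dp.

Original: g = 0.4079, ΔT = 1.9/(1−0.4079) = 3.2089 °C.
With doubled ice-albedo: g' = 0.4689, ΔT' = 1.9/(1−0.4689) = 3.5775 °C.
Change = 3.5775 − 3.2089 = 0.37 °C.

0.37 °C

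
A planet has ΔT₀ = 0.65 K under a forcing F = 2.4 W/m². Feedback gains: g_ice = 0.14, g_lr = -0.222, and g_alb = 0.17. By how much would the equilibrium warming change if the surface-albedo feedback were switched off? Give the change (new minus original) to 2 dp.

Original: g = 0.088, ΔT = 0.65/(1−0.088) = 0.7127 K.
Without surface-albedo: g' = -0.082, ΔT' = 0.65/(1+0.082) = 0.6007 K.
Change = 0.6007 − 0.7127 = -0.11 K.

-0.11 K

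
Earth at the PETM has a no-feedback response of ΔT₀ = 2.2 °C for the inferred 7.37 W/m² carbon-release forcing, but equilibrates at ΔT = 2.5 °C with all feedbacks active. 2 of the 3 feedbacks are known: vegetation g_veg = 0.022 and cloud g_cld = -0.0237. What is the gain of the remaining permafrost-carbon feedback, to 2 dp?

0.12

Amplification A = ΔT/ΔT₀ = 2.5/2.2 = 1.136.
Total gain g = 1 − 1/A = 1 − 1/1.136 = 0.1197.
Known gains sum to 0.022 − 0.0237 = -0.0017.
g_pf = 0.1197 + 0.0017 = 0.12.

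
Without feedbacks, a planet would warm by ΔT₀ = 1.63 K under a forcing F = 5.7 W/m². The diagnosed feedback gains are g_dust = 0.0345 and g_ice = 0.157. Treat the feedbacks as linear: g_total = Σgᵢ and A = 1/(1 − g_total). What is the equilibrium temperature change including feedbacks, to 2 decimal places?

Total gain g = 0.0345 + 0.157 = 0.1915.
Amplification A = 1/(1 − 0.1915) = 1.237.
ΔT = 1.63 × 1.237 = 2.02 K.

2.02 K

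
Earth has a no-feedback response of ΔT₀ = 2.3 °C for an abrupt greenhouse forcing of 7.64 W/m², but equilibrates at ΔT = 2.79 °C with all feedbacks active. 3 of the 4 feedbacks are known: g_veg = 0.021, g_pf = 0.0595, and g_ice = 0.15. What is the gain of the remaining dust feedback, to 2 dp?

Amplification A = ΔT/ΔT₀ = 2.79/2.3 = 1.213.
Total gain g = 1 − 1/A = 1 − 1/1.213 = 0.1756.
Known gains sum to 0.021 + 0.0595 + 0.15 = 0.2305.
g_dust = 0.1756 − 0.2305 = -0.05.

-0.05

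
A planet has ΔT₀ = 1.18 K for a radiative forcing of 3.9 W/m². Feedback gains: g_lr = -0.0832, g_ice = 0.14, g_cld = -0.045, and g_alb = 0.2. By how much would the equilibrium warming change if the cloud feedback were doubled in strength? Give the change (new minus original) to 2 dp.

Original: g = 0.2118, ΔT = 1.18/(1−0.2118) = 1.4971 K.
With doubled cloud: g' = 0.1668, ΔT' = 1.18/(1−0.1668) = 1.4162 K.
Change = 1.4162 − 1.4971 = -0.08 K.

-0.08 K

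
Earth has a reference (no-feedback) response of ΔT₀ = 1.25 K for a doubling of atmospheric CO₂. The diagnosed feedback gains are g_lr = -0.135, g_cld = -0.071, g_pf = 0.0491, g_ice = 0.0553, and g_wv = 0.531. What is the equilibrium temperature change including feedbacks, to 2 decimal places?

Total gain g = -0.135 − 0.071 + 0.0491 + 0.0553 + 0.531 = 0.4294.
Amplification A = 1/(1 − 0.4294) = 1.753.
ΔT = 1.25 × 1.753 = 2.19 K.

2.19 K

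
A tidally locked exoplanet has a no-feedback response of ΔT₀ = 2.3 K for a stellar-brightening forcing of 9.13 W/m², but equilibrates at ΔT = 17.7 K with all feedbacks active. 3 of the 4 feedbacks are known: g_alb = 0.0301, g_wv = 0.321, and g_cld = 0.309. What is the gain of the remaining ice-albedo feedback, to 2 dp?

Amplification A = ΔT/ΔT₀ = 17.7/2.3 = 7.696.
Total gain g = 1 − 1/A = 1 − 1/7.696 = 0.8701.
Known gains sum to 0.0301 + 0.321 + 0.309 = 0.6601.
g_ice = 0.8701 − 0.6601 = 0.21.

0.21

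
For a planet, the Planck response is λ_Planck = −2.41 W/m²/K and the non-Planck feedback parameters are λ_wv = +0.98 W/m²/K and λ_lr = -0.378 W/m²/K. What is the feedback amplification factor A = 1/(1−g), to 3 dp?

Convert to gains: g_wv = 0.98/2.41 = 0.4066; g_lr = -0.378/2.41 = -0.1568.
Total gain g = 0.2498.
A = 1/(1 − 0.2498) = 1.333.

1.333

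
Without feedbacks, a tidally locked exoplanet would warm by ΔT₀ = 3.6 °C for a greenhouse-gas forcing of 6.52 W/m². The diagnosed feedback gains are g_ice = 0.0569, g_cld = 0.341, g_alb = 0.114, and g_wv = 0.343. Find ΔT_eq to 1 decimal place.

Total gain g = 0.0569 + 0.341 + 0.114 + 0.343 = 0.8549.
Amplification A = 1/(1 − 0.8549) = 6.892.
ΔT = 3.6 × 6.892 = 24.8 °C.

24.8 °C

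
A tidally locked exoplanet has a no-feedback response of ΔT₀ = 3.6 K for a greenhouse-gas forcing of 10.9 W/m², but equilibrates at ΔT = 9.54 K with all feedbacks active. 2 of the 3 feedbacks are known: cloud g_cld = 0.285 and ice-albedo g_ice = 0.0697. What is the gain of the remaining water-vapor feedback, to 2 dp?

Amplification A = ΔT/ΔT₀ = 9.54/3.6 = 2.65.
Total gain g = 1 − 1/A = 1 − 1/2.65 = 0.6226.
Known gains sum to 0.285 + 0.0697 = 0.3547.
g_wv = 0.6226 − 0.3547 = 0.27.

0.27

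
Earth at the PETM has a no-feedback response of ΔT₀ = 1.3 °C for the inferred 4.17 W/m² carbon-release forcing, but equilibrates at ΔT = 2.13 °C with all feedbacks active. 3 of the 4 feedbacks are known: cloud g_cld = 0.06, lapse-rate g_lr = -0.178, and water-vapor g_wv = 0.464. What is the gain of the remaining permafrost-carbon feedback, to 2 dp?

Amplification A = ΔT/ΔT₀ = 2.13/1.3 = 1.638.
Total gain g = 1 − 1/A = 1 − 1/1.638 = 0.3895.
Known gains sum to 0.06 − 0.178 + 0.464 = 0.346.
g_pf = 0.3895 − 0.346 = 0.04.

0.04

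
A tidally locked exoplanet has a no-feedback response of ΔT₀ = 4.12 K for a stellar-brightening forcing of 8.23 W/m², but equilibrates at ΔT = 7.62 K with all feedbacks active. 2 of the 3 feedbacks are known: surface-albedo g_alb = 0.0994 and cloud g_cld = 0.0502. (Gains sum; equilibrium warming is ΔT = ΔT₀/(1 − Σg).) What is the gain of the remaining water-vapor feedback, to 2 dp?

Amplification A = ΔT/ΔT₀ = 7.62/4.12 = 1.85.
Total gain g = 1 − 1/A = 1 − 1/1.85 = 0.4595.
Known gains sum to 0.0994 + 0.0502 = 0.1496.
g_wv = 0.4595 − 0.1496 = 0.31.

0.31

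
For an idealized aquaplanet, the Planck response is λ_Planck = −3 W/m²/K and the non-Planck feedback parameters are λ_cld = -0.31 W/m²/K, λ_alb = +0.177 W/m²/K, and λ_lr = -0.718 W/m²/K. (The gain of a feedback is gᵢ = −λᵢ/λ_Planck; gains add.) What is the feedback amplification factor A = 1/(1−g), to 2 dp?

0.78

Convert to gains: g_cld = -0.31/3 = -0.1033; g_alb = 0.177/3 = 0.059; g_lr = -0.718/3 = -0.2393.
Total gain g = -0.2836.
A = 1/(1 + 0.2836) = 0.78.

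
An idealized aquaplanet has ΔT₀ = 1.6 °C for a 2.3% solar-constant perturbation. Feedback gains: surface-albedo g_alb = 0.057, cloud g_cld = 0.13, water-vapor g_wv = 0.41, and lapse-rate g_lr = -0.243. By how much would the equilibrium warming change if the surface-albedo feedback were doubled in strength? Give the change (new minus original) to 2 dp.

0.24 °C

Original: g = 0.354, ΔT = 1.6/(1−0.354) = 2.4768 °C.
With doubled surface-albedo: g' = 0.411, ΔT' = 1.6/(1−0.411) = 2.7165 °C.
Change = 2.7165 − 2.4768 = 0.24 °C.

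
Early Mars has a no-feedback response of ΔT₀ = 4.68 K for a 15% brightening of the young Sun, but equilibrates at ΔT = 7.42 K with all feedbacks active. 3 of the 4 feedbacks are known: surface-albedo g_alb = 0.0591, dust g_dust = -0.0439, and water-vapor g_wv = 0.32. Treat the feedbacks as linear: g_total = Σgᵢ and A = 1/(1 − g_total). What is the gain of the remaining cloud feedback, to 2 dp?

Amplification A = ΔT/ΔT₀ = 7.42/4.68 = 1.585.
Total gain g = 1 − 1/A = 1 − 1/1.585 = 0.3691.
Known gains sum to 0.0591 − 0.0439 + 0.32 = 0.3352.
g_cld = 0.3691 − 0.3352 = 0.03.

0.03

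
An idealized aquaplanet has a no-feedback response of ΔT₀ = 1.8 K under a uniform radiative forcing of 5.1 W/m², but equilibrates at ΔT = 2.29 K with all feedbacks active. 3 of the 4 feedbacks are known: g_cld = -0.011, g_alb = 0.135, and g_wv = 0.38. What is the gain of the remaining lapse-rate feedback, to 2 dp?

-0.29

Amplification A = ΔT/ΔT₀ = 2.29/1.8 = 1.272.
Total gain g = 1 − 1/A = 1 − 1/1.272 = 0.2138.
Known gains sum to -0.011 + 0.135 + 0.38 = 0.504.
g_lr = 0.2138 − 0.504 = -0.29.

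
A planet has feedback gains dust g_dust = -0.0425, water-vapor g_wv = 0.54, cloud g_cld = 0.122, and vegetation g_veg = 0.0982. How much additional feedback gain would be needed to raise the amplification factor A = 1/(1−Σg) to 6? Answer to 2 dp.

0.12

Current total gain = 0.7177.
Target gain for A = 6: g* = 1 − 1/6 = 0.8333.
Additional gain needed = 0.8333 − 0.7177 = 0.12.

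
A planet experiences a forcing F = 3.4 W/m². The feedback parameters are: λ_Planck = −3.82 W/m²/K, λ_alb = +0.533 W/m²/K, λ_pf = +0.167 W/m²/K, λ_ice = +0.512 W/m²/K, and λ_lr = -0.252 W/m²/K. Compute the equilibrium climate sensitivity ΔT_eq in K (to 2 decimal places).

Net feedback parameter λ = (−3.82) + (+0.533) + (+0.167) + (+0.512) + (-0.252) = -2.86 W/m²/K.
ΔT = −F/λ = −3.4/(-2.86) = 1.19 K.

1.19 K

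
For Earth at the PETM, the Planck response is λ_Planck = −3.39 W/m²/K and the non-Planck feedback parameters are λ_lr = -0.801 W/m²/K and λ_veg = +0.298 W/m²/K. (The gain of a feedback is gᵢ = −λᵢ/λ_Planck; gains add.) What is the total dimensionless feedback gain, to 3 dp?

Convert to gains: g_lr = -0.801/3.39 = -0.2363; g_veg = 0.298/3.39 = 0.08791.
Total gain g = -0.14839.

-0.148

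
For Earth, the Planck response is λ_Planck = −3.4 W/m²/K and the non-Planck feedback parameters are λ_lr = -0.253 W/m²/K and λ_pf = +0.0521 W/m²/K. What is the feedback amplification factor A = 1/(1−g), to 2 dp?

0.94

Convert to gains: g_lr = -0.253/3.4 = -0.07441; g_pf = 0.0521/3.4 = 0.01532.
Total gain g = -0.05909.
A = 1/(1 + 0.05909) = 0.94.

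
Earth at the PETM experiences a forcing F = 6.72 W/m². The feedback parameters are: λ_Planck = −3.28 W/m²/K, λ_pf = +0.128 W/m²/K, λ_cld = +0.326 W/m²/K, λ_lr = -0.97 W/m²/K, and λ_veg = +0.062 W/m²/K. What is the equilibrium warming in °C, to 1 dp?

1.8 °C

Net feedback parameter λ = (−3.28) + (+0.128) + (+0.326) + (-0.97) + (+0.062) = -3.734 W/m²/K.
ΔT = −F/λ = −6.72/(-3.734) = 1.8 °C.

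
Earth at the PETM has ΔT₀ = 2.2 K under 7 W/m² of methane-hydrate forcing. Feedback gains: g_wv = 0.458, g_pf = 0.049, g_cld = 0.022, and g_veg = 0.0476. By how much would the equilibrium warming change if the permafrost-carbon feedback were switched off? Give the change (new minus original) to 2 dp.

-0.54 K

Original: g = 0.5766, ΔT = 2.2/(1−0.5766) = 5.1960 K.
Without permafrost-carbon: g' = 0.5276, ΔT' = 2.2/(1−0.5276) = 4.6571 K.
Change = 4.6571 − 5.1960 = -0.54 K.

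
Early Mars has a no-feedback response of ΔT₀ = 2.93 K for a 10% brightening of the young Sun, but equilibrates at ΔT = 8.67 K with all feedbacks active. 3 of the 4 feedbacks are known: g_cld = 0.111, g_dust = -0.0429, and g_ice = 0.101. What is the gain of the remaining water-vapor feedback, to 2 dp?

0.49

Amplification A = ΔT/ΔT₀ = 8.67/2.93 = 2.959.
Total gain g = 1 − 1/A = 1 − 1/2.959 = 0.662.
Known gains sum to 0.111 − 0.0429 + 0.101 = 0.1691.
g_wv = 0.662 − 0.1691 = 0.49.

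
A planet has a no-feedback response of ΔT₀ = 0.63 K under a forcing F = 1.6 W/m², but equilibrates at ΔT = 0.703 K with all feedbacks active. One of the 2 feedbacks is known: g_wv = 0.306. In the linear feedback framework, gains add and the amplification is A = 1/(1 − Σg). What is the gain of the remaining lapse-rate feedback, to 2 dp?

-0.20

Amplification A = ΔT/ΔT₀ = 0.703/0.63 = 1.116.
Total gain g = 1 − 1/A = 1 − 1/1.116 = 0.1039.
The known gain is 0.306.
g_lr = 0.1039 − 0.306 = -0.20.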